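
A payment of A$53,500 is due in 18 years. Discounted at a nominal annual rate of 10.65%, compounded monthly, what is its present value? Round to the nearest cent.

Periodic rate i = 0.1065/12 = 0.008875; n = 18 × 12 = 216 periods.
PV = FV·(1+i)^(−n) = 53,500 × 0.148296 = 7,933.8494

A$7,933.85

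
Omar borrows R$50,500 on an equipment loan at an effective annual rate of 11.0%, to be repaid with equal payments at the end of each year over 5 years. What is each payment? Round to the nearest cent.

R$13,663.80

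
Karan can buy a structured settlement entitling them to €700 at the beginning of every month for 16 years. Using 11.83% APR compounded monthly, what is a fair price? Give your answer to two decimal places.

i = 0.1183/12 = 0.00985833 per month; n = 16·12 = 192.
PV = 700 × [1 − (1+0.00985833)^(−192)] / 0.00985833 × (1+i) = 700 × 86.861243 = 60,802.8698
Payments are at the start of each period, so multiply by (1+i).

€60,802.87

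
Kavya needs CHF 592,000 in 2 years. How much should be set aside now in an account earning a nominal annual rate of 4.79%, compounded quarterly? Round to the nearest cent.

i = 0.0479/4 = 0.011975 per quarter; n = 2·4 = 8.
PV = FV·(1+i)^(−n) = 592,000 × 0.909163 = 538,224.4674

CHF 538,224.47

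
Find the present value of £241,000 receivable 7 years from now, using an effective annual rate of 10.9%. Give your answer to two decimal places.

PV = FV·(1+i)^(−n) = 241,000 × 0.484707 = 116,814.3561

£116,814.36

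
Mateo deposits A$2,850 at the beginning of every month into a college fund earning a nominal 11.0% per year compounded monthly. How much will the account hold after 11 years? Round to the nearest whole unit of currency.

A$732,643

i = 0.11/12 = 0.00916667 per month; n = 11·12 = 132.
Accumulation factor s(132|0.00916667) × (1+i) = 257.067834; FV = 2850 × 257.067834 = 732,643.3272
Payments are at the start of each period, so multiply by (1+i).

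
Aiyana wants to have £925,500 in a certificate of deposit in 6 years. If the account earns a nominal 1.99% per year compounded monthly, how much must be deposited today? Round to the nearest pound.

£821,419

i = 0.0199/12 = 0.00165833 per month; n = 6·12 = 72.
PV = FV·(1+i)^(−n) = 925,500 × 0.887541 = 821,418.7476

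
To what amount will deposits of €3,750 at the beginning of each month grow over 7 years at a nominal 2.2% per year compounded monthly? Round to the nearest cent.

€340,836.88

With 12 periods per year: i = 0.00183333, n = 84.
FV = PMT · [(1+i)^n − 1] / i × (1+i) = 3750 · 90.889834 = 340,836.8758
(annuity-due: payments at period start, so ×(1+i).)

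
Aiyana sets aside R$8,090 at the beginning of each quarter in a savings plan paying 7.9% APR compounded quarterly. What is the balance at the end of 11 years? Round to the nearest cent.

R$569,929.47

With 4 periods per year: i = 0.01975, n = 44.
FV = 8090 × [(1+0.01975)^44 − 1] / 0.01975 × (1+i) = 8090 × 70.448637 = 569,929.4748
Payments are at the start of each period, so multiply by (1+i).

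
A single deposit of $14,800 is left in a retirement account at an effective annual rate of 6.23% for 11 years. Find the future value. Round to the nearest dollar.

$28,773

FV = 14,800 × (1 + 0.0623)^11 = 28,772.7062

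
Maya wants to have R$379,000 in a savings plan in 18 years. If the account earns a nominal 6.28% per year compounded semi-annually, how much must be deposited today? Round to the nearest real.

Periodic rate i = 0.0628/2 = 0.0314; n = 18 × 2 = 36 periods.
PV = 379,000 / (1 + 0.0314)^36 = 379,000 / 3.043523 = 124,526.7448

R$124,527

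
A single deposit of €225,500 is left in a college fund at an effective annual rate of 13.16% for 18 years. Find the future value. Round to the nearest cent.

€2,087,466.16

FV = PV·(1+i)^n = 225,500 × 9.257056 = 2,087,466.1624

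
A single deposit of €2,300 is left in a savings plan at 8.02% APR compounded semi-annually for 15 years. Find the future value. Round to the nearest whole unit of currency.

i = 0.0802/2 = 0.0401 per half-year; n = 15·2 = 30.
FV = 2,300 × (1 + 0.0401)^30 = 7,481.3630

€7,481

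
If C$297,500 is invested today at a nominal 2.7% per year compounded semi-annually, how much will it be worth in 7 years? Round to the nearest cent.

C$358,938.06

With 2 periods per year: i = 0.0135, n = 14.
FV = 297,500 × (1 + 0.0135)^14 = 358,938.0611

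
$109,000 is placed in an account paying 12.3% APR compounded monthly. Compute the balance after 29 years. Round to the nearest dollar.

$3,790,264

Periodic rate i = 0.123/12 = 0.01025; n = 29 × 12 = 348 periods.
109,000 × (1+0.01025)^348 = 109,000 × 34.773065 = 3,790,264.0811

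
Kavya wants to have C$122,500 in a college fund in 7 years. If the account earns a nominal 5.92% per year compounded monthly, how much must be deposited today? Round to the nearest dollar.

C$81,023

i = 0.0592/12 = 0.00493333 per month; n = 7·12 = 84.
Discount factor = (1+0.00493333)^(−84) = 0.661410; PV = 122,500 × 0.661410 = 81,022.7409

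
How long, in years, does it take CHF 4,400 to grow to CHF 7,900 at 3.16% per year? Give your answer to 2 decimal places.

18.81 years

n = ln(7900/4400) / ln(1+0.0316) = ln(1.79545) / 0.031111 = 18.8119 years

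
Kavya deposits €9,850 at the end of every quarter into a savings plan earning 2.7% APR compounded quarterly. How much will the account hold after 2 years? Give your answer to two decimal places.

With 4 periods per year: i = 0.00675, n = 8.
FV = PMT · [(1+i)^n − 1] / i = 9850 · 8.191573 = 80,686.9955

€80,687.00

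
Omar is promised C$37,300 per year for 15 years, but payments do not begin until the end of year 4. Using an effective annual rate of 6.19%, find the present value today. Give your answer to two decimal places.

PV at t=3 (ordinary 15-year annuity): 37300 × a(15|0.0619) = 37300 × 9.592805 = 357,811.6113
Discount back 3 years: 357,811.6113 × (1+0.0619)^(−3) = 357,811.6113 × 0.835120 = 298,815.8069

C$298,815.81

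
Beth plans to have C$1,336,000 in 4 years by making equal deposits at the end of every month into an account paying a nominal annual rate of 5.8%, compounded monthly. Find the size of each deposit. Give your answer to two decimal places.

C$24,796.31

i = 0.058/12 = 0.00483333 per month; n = 4·12 = 48.
FV-annuity factor = 53.878992; PMT = 1.336e+06 / 53.878992 = 24,796.3065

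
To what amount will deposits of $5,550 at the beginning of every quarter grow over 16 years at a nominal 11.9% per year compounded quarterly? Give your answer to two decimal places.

With 4 periods per year: i = 0.02975, n = 64.
FV = PMT · [(1+i)^n − 1] / i × (1+i) = 5550 · 191.371793 = 1,062,113.4492
(annuity-due: payments at period start, so ×(1+i).)

$1,062,113.45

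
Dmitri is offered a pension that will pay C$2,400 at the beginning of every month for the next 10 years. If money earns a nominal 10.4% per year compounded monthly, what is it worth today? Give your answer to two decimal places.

Periodic rate i = 0.104/12 = 0.00866667; n = 10 × 12 = 120 periods.
Annuity factor a(120|0.00866667) × (1+i) = 75.063189; PV = 2400 × 75.063189 = 180,151.6547
(annuity-due: payments at period start, so ×(1+i).)

C$180,151.65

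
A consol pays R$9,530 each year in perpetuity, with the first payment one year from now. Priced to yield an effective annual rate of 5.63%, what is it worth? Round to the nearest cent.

PV = PMT / i = 9530 / 0.0563 = 169,271.7584

R$169,271.76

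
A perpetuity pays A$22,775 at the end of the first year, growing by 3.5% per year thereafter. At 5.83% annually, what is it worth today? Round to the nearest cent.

A$977,467.81

PV = D₁/(r − g) = 22775/(0.0583 − 0.035) = 977,467.8112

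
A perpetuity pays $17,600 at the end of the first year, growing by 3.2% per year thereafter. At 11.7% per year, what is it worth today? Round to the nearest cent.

$207,058.82

PV = PMT / (i − g) = 17600 / (0.117 − 0.032) = 17600 / 0.085000 = 207,058.8235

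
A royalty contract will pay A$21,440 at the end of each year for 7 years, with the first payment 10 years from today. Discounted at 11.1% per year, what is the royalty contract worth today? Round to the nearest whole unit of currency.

PV at t=9 (ordinary 7-year annuity): 21440 × a(7|0.111) = 21440 × 4.697010 = 100,703.9037
Discount back 9 years: 100,703.9037 × (1+0.111)^(−9) = 100,703.9037 × 0.387769 = 39,049.8865

A$39,050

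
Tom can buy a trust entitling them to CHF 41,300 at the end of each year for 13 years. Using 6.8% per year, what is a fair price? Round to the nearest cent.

CHF 349,118.09

PV = 41300 × [1 − (1+0.068)^(−13)] / 0.068 = 41300 × 8.453223 = 349,118.0900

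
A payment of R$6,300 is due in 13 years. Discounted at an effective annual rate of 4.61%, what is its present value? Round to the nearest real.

R$3,507

PV = FV·(1+i)^(−n) = 6,300 × 0.556607 = 3,506.6217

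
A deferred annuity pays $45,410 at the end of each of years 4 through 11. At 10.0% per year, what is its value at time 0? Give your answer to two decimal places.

PV at t=3 (ordinary 8-year annuity): 45410 × a(8|0.1) = 45410 × 5.334926 = 242,258.9986
PV₀ = 242,258.9986 / (1+0.1)^3 = 242,258.9986 / 1.331000 = 182,012.7713

$182,012.77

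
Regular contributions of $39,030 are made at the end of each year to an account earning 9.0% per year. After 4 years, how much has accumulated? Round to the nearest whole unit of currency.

FV = 39030 × [(1+0.09)^4 − 1] / 0.09 = 39030 × 4.573129 = 178,489.2249

$178,489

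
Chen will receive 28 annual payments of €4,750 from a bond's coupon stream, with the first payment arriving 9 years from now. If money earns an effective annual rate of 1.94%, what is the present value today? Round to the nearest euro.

Value one period before first payment (t=8): 4750 × [1 − (1+0.0194)^(−28)] / 0.0194 = 4750 × 21.447628 = 101,876.2354
Discount back 8 years: 101,876.2354 × (1+0.0194)^(−8) = 101,876.2354 × 0.857517 = 87,360.6495

€87,361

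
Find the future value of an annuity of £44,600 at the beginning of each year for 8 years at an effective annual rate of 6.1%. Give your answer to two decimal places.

£470,038.55

FV = 44600 × [(1+0.061)^8 − 1] / 0.061 × (1+i) = 44600 × 10.538981 = 470,038.5531
(annuity-due: payments at period start, so ×(1+i).)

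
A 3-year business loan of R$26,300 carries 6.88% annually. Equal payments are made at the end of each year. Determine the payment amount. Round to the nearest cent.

R$9,999.69

PMT = 26300 / ( [1 − (1+0.0688)^(−3)] / 0.0688 ) = 26300 / 2.630080 = 9,999.6945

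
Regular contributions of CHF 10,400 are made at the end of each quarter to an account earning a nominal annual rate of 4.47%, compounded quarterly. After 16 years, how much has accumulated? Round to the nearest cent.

Periodic rate i = 0.0447/4 = 0.011175; n = 16 × 4 = 64 periods.
FV = PMT · [(1+i)^n − 1] / i = 10400 · 92.751805 = 964,618.7690

CHF 964,618.77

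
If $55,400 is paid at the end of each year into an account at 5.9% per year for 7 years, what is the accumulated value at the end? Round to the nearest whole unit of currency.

FV = PMT · [(1+i)^n − 1] / i = 55400 · 8.368283 = 463,602.8658

$463,603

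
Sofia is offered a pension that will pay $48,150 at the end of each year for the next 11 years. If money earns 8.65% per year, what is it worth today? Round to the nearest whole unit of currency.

Annuity factor a(11|0.0865) = 6.919210; PV = 48150 × 6.919210 = 333,159.9455

$333,160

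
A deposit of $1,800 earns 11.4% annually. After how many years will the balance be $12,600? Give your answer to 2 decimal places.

18.02 years

(1+i)^n = 12600/1800 = 7.00000, so n = ln 7.00000 / ln 1.114 = 18.0248 years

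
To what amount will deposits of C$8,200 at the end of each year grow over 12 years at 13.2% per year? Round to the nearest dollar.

C$212,920

FV = 8200 × [(1+0.132)^12 − 1] / 0.132 = 8200 × 25.965797 = 212,919.5377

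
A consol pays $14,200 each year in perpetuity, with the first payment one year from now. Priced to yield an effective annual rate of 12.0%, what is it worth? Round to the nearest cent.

PV = C/r = 14200/0.12 = 118,333.3333

$118,333.33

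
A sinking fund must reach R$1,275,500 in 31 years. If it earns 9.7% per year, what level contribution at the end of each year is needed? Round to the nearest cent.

PMT = 1.2755e+06 / ( [(1+0.097)^31 − 1] / 0.097 ) = 1.2755e+06 / 171.507401 = 7,436.9969

R$7,437.00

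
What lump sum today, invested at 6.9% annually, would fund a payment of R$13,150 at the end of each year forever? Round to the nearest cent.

R$190,579.71

PV = PMT / i = 13150 / 0.069 = 190,579.7101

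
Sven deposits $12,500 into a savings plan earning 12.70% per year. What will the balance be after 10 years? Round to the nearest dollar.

12,500 × (1+0.127)^10 = 12,500 × 3.305515 = 41,318.9402

$41,319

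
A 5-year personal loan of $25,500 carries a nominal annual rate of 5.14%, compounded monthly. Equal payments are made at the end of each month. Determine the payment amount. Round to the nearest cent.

With 12 periods per year: i = 0.00428333, n = 60.
Annuity-PV factor = 52.811023; PMT = 25500 / 52.811023 = 482.8537

$482.85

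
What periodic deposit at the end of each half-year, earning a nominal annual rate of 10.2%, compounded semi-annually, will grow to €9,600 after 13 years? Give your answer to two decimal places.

€185.12

With 2 periods per year: i = 0.051, n = 26.
FV-annuity factor = 51.858316; PMT = 9600 / 51.858316 = 185.1198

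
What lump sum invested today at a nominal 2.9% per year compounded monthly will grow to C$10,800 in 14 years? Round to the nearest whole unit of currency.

With 12 periods per year: i = 0.00241667, n = 168.
PV = FV·(1+i)^(−n) = 10,800 × 0.666637 = 7,199.6753

C$7,200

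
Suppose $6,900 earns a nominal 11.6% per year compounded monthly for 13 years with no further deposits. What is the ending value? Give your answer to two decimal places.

$30,947.10

i = 0.116/12 = 0.00966667 per month; n = 13·12 = 156.
6,900 × (1+0.00966667)^156 = 6,900 × 4.485087 = 30,947.1026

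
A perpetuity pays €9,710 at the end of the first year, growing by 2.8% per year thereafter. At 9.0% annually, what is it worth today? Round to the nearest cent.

€156,612.90

PV = PMT / (i − g) = 9710 / (0.09 − 0.028) = 9710 / 0.062000 = 156,612.9032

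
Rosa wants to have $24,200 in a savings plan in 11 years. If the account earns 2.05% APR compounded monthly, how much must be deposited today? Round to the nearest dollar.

$19,318

With 12 periods per year: i = 0.00170833, n = 132.
PV = FV·(1+i)^(−n) = 24,200 × 0.798271 = 19,318.1492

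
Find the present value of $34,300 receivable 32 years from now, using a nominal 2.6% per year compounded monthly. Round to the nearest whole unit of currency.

Periodic rate i = 0.026/12 = 0.00216667; n = 32 × 12 = 384 periods.
Discount factor = (1+0.00216667)^(−384) = 0.435570; PV = 34,300 × 0.435570 = 14,940.0479

$14,940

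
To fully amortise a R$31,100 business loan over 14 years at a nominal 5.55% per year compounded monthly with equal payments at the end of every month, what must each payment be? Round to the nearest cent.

Periodic rate i = 0.0555/12 = 0.004625; n = 14 × 12 = 168 periods.
Annuity-PV factor = 116.625376; PMT = 31100 / 116.625376 = 266.6658

R$266.67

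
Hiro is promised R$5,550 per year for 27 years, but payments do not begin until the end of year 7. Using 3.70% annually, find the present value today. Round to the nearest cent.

R$75,393.40

PV at t=6 (ordinary 27-year annuity): 5550 × a(27|0.037) = 5550 × 16.893238 = 93,757.4716
Discount back 6 years: 93,757.4716 × (1+0.037)^(−6) = 93,757.4716 × 0.804132 = 75,393.4034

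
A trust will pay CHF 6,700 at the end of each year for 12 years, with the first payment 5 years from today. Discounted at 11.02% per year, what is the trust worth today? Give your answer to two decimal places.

PV at t=4 (ordinary 12-year annuity): 6700 × a(12|0.1102) = 6700 × 6.486175 = 43,457.3726
Discount back 4 years: 43,457.3726 × (1+0.1102)^(−4) = 43,457.3726 × 0.658256 = 28,606.0948

CHF 28,606.09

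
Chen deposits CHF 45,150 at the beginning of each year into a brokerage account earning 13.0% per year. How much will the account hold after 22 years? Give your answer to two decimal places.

CHF 5,382,098.38

Accumulation factor s(22|0.13) × (1+i) = 119.204837; FV = 45150 × 119.204837 = 5,382,098.3754
(annuity-due: payments at period start, so ×(1+i).)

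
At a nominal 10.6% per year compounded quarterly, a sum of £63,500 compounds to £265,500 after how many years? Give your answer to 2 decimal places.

13.67 years

Periodic rate i = 0.106/4 = 0.0265.
(1+i)^n = 265500/63500 = 4.18110, so n = ln 4.18110 / ln 1.0265 = 54.6961 quarters
= 54.6961/4 years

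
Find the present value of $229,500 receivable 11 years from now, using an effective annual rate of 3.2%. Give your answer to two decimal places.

$162,295.33

Discount factor = (1+0.032)^(−11) = 0.707169; PV = 229,500 × 0.707169 = 162,295.3286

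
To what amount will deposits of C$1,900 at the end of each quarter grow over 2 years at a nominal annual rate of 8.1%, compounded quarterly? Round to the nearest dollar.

Periodic rate i = 0.081/4 = 0.02025; n = 2 × 4 = 8 periods.
FV = 1900 × [(1+0.02025)^8 − 1] / 0.02025 = 1900 × 8.590554 = 16,322.0531

C$16,322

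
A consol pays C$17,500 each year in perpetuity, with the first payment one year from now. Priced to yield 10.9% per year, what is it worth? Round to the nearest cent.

PV = PMT / i = 17500 / 0.109 = 160,550.4587

C$160,550.46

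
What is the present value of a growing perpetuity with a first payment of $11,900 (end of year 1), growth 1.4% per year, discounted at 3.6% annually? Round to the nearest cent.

PV = D₁/(r − g) = 11900/(0.036 − 0.014) = 540,909.0909

$540,909.09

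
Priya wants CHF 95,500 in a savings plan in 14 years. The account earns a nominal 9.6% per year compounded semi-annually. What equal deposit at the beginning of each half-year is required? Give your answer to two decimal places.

CHF 1,610.27

Periodic rate i = 0.096/2 = 0.048; n = 14 × 2 = 28 periods.
FV-annuity factor × (1+i) = 59.306845; PMT = 95500 / 59.306845 = 1,610.2694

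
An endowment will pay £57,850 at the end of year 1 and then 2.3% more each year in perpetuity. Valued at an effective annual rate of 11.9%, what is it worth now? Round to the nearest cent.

PV = D₁/(r − g) = 57850/(0.119 − 0.023) = 602,604.1667

£602,604.17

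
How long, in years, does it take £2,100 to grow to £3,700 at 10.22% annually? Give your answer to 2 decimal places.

n = ln(3700/2100) / ln(1+0.1022) = ln(1.76190) / 0.097308 = 5.8206 years

5.82 years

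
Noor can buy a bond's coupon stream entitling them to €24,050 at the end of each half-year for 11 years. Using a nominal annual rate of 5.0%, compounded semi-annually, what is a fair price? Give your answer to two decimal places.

€403,208.19

With 2 periods per year: i = 0.025, n = 22.
PV = 24050 × [1 − (1+0.025)^(−22)] / 0.025 = 24050 × 16.765413 = 403,208.1884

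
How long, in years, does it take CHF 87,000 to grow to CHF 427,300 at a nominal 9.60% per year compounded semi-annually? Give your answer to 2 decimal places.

Periodic rate i = 0.096/2 = 0.048.
(1+i)^n = 427300/87000 = 4.91149, so n = ln 4.91149 / ln 1.048 = 33.9475 half-years
= 33.9475/2 years

16.97 years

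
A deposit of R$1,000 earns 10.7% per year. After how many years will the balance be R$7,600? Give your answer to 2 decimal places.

(1+i)^n = 7600/1000 = 7.60000, so n = ln 7.60000 / ln 1.107 = 19.9516 years

19.95 years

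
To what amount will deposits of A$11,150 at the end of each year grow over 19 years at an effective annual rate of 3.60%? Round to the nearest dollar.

FV = 11150 × [(1+0.036)^19 − 1] / 0.036 = 11150 × 26.613950 = 296,745.5389

A$296,746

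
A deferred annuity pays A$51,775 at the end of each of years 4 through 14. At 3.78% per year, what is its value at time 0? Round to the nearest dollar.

A$410,653

Value one period before first payment (t=3): 51775 × [1 − (1+0.0378)^(−11)] / 0.0378 = 51775 × 8.865349 = 459,003.4562
Discount back 3 years: 459,003.4562 × (1+0.0378)^(−3) = 459,003.4562 × 0.894662 = 410,652.9591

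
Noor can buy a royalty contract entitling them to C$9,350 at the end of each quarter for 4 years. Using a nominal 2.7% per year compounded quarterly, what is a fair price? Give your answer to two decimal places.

Periodic rate i = 0.027/4 = 0.00675; n = 4 × 4 = 16 periods.
PV = PMT · [1 − (1+i)^(−n)] / i = 9350 · 15.118018 = 141,353.4719

C$141,353.47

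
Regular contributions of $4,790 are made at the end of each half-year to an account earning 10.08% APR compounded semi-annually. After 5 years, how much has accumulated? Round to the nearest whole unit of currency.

$60,361

With 2 periods per year: i = 0.0504, n = 10.
Accumulation factor s(10|0.0504) = 12.601401; FV = 4790 × 12.601401 = 60,360.7087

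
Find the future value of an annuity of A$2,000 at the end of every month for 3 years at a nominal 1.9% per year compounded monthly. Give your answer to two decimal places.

With 12 periods per year: i = 0.00158333, n = 36.
FV = PMT · [(1+i)^n − 1] / i = 2000 · 37.015636 = 74,031.2716

A$74,031.27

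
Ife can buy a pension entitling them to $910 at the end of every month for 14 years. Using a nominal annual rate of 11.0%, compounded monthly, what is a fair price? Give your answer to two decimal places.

$77,840.70

With 12 periods per year: i = 0.00916667, n = 168.
Annuity factor a(168|0.00916667) = 85.539231; PV = 910 × 85.539231 = 77,840.7006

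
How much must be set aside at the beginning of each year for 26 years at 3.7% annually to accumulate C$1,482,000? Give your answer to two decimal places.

C$33,640.06

FV-annuity factor × (1+i) = 44.054619; PMT = 1.482e+06 / 44.054619 = 33,640.0590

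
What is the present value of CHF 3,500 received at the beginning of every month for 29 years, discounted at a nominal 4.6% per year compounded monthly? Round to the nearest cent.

CHF 674,489.72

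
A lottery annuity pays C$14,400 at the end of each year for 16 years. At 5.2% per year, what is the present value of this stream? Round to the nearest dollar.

C$153,866

PV = 14400 × [1 − (1+0.052)^(−16)] / 0.052 = 14400 × 10.685125 = 153,865.7969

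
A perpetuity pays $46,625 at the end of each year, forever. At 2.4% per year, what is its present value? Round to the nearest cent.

$1,942,708.33

PV = PMT / i = 46625 / 0.024 = 1,942,708.3333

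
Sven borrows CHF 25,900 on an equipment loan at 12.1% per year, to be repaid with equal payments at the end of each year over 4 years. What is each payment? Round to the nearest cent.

PMT = 25900 / ( [1 − (1+0.121)^(−4)] / 0.121 ) = 25900 / 3.030963 = 8,545.1378

CHF 8,545.14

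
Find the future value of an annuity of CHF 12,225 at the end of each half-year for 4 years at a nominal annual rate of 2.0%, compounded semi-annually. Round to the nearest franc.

CHF 101,292

Periodic rate i = 0.02/2 = 0.01; n = 4 × 2 = 8 periods.
FV = PMT · [(1+i)^n − 1] / i = 12225 · 8.285671 = 101,292.3226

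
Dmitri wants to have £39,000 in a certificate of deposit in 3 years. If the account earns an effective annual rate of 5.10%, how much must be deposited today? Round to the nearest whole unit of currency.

£33,594

Discount factor = (1+0.051)^(−3) = 0.861374; PV = 39,000 × 0.861374 = 33,593.5932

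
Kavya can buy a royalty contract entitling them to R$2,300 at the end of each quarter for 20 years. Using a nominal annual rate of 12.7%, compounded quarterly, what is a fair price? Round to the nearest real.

With 4 periods per year: i = 0.03175, n = 80.
PV = 2300 × [1 − (1+0.03175)^(−80)] / 0.03175 = 2300 × 28.912030 = 66,497.6688

R$66,498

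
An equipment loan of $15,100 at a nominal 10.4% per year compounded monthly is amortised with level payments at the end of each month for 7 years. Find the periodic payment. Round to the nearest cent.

i = 0.104/12 = 0.00866667 per month; n = 7·12 = 84.
Annuity-PV factor = 59.493379; PMT = 15100 / 59.493379 = 253.8098

$253.81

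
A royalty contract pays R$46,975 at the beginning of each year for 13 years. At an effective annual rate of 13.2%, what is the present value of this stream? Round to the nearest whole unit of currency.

PV = PMT · [1 − (1+i)^(−n)] / i × (1+i) = 46975 · 6.864683 = 322,468.4824
Payments are at the start of each period, so multiply by (1+i).

R$322,468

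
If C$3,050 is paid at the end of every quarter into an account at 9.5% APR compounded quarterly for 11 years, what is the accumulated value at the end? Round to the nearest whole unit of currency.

C$232,297

With 4 periods per year: i = 0.02375, n = 44.
FV = 3050 × [(1+0.02375)^44 − 1] / 0.02375 = 3050 × 76.163114 = 232,297.4963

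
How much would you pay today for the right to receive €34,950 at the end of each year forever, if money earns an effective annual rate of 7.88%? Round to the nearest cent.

€443,527.92

PV = C/r = 34950/0.0788 = 443,527.9188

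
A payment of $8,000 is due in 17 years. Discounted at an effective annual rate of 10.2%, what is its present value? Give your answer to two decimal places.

Discount factor = (1+0.102)^(−17) = 0.191828; PV = 8,000 × 0.191828 = 1,534.6272

$1,534.63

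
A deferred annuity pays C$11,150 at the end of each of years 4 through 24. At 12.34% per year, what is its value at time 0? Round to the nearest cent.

PV at t=3 (ordinary 21-year annuity): 11150 × a(21|0.1234) = 11150 × 7.399907 = 82,508.9633
Discount back 3 years: 82,508.9633 × (1+0.1234)^(−3) = 82,508.9633 × 0.705337 = 58,196.6347

C$58,196.63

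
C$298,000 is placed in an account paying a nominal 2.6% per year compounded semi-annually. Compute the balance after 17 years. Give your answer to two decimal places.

C$462,314.38

i = 0.026/2 = 0.013 per half-year; n = 17·2 = 34.
FV = PV·(1+i)^n = 298,000 × 1.551391 = 462,314.3845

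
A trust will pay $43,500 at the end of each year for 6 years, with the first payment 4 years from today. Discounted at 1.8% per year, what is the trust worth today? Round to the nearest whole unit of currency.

PV at t=3 (ordinary 6-year annuity): 43500 × a(6|0.018) = 43500 × 5.639435 = 245,315.4127
PV₀ = 245,315.4127 / (1+0.018)^3 = 245,315.4127 / 1.054978 = 232,531.3436

$232,531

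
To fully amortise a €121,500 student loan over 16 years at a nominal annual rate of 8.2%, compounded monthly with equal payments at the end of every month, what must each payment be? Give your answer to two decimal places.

Periodic rate i = 0.082/12 = 0.00683333; n = 16 × 12 = 192 periods.
PMT = 121500 / ( [1 − (1+0.00683333)^(−192)] / 0.00683333 ) = 121500 / 106.758254 = 1,138.0853

€1,138.09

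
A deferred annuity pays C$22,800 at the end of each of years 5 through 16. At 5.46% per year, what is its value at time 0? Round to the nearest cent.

PV at t=4 (ordinary 12-year annuity): 22800 × a(12|0.0546) = 22800 × 8.637719 = 196,940.0036
Discount back 4 years: 196,940.0036 × (1+0.0546)^(−4) = 196,940.0036 × 0.808442 = 159,214.5939

C$159,214.59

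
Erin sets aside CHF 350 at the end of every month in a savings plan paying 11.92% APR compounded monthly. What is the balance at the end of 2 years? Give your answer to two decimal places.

With 12 periods per year: i = 0.00993333, n = 24.
FV = PMT · [(1+i)^n − 1] / i = 350 · 26.952152 = 9,433.2533

CHF 9,433.25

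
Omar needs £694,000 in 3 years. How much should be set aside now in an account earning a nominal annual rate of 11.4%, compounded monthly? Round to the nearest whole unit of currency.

£493,778

i = 0.114/12 = 0.0095 per month; n = 3·12 = 36.
PV = FV·(1+i)^(−n) = 694,000 × 0.711496 = 493,778.1093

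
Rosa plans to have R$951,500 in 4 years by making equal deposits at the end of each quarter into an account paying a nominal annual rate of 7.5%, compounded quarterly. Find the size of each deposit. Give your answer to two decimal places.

i = 0.075/4 = 0.01875 per quarter; n = 4·4 = 16.
PMT = 951500 / ( [(1+0.01875)^16 − 1] / 0.01875 ) = 951500 / 18.459431 = 51,545.4675

R$51,545.47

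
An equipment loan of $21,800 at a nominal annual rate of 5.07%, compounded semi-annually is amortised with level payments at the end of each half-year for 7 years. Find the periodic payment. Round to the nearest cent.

i = 0.0507/2 = 0.02535 per half-year; n = 7·2 = 14.
Annuity-PV factor = 11.662621; PMT = 21800 / 11.662621 = 1,869.2197

$1,869.22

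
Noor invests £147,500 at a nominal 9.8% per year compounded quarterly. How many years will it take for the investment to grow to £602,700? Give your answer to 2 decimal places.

14.54 years

Periodic rate i = 0.098/4 = 0.0245.
n = ln(602700/147500) / ln(1+0.0245) = ln(4.08610) / 0.024205 = 58.1537 quarters
= 58.1537/4 years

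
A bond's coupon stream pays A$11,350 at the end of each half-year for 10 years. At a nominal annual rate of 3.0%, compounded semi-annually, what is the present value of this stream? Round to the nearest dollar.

Periodic rate i = 0.03/2 = 0.015; n = 10 × 2 = 20 periods.
PV = 11350 × [1 − (1+0.015)^(−20)] / 0.015 = 11350 × 17.168639 = 194,864.0502

A$194,864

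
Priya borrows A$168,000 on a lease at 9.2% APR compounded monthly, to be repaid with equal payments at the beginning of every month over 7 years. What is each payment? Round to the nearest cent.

A$2,699.35

With 12 periods per year: i = 0.00766667, n = 84.
Annuity-PV factor × (1+i) = 62.237133; PMT = 168000 / 62.237133 = 2,699.3531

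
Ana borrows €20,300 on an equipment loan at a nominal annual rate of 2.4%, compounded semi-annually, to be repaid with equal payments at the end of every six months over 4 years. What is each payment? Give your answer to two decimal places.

€2,676.43

Periodic rate i = 0.024/2 = 0.012; n = 4 × 2 = 8 periods.
Annuity-PV factor = 7.584726; PMT = 20300 / 7.584726 = 2,676.4316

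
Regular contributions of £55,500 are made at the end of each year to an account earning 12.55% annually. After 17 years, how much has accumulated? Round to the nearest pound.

FV = PMT · [(1+i)^n − 1] / i = 55500 · 51.492538 = 2,857,835.8388

£2,857,836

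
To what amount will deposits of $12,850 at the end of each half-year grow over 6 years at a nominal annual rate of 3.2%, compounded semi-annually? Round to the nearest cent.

Periodic rate i = 0.032/2 = 0.016; n = 6 × 2 = 12 periods.
FV = 12850 × [(1+0.016)^12 − 1] / 0.016 = 12850 × 13.114400 = 168,520.0452

$168,520.05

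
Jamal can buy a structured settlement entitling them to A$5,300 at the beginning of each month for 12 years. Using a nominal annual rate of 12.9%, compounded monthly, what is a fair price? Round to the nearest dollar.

A$391,464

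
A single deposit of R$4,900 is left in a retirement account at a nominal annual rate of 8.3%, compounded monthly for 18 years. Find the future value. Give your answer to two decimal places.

Periodic rate i = 0.083/12 = 0.00691667; n = 18 × 12 = 216 periods.
FV = 4,900 × (1 + 0.00691667)^216 = 21,716.9303

R$21,716.93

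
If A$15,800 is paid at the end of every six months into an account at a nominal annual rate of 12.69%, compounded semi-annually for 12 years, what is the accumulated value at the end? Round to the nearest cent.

With 2 periods per year: i = 0.06345, n = 24.
FV = 15800 × [(1+0.06345)^24 − 1] / 0.06345 = 15800 × 53.228295 = 841,007.0557

A$841,007.06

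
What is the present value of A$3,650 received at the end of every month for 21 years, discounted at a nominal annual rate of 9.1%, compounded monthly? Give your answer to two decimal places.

i = 0.091/12 = 0.00758333 per month; n = 21·12 = 252.
Annuity factor a(252|0.00758333) = 112.219418; PV = 3650 × 112.219418 = 409,600.8765

A$409,600.88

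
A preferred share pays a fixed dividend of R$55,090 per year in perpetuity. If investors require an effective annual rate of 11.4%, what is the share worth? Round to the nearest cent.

PV = C/r = 55090/0.114 = 483,245.6140

R$483,245.61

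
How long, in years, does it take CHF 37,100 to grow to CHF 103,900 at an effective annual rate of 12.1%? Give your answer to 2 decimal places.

9.02 years

(1+i)^n = 103900/37100 = 2.80054, so n = ln 2.80054 / ln 1.121 = 9.0159 years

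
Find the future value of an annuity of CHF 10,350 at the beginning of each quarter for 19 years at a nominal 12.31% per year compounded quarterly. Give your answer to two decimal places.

CHF 3,123,588.37

Periodic rate i = 0.1231/4 = 0.030775; n = 19 × 4 = 76 periods.
Accumulation factor s(76|0.030775) × (1+i) = 301.795978; FV = 10350 × 301.795978 = 3,123,588.3717
Payments are at the start of each period, so multiply by (1+i).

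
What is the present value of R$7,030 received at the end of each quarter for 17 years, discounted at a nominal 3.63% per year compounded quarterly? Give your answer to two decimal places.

R$355,558.87

Periodic rate i = 0.0363/4 = 0.009075; n = 17 × 4 = 68 periods.
PV = 7030 × [1 − (1+0.009075)^(−68)] / 0.009075 = 7030 × 50.577364 = 355,558.8682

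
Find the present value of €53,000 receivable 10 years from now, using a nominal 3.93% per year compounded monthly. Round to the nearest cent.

With 12 periods per year: i = 0.003275, n = 120.
Discount factor = (1+0.003275)^(−120) = 0.675462; PV = 53,000 × 0.675462 = 35,799.5044

€35,799.50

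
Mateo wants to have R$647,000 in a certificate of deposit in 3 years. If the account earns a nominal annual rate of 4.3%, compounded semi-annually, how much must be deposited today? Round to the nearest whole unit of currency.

With 2 periods per year: i = 0.0215, n = 6.
PV = 647,000 / (1 + 0.0215)^6 = 647,000 / 1.136136 = 569,474.2022

R$569,474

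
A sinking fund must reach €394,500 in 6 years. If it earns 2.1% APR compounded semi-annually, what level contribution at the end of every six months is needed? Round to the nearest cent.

€31,019.42

i = 0.021/2 = 0.0105 per half-year; n = 6·2 = 12.
PMT = 394500 / ( [(1+0.0105)^12 − 1] / 0.0105 ) = 394500 / 12.717838 = 31,019.4238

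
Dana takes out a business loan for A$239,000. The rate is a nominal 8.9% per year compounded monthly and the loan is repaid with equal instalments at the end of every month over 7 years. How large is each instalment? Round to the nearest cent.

A$3,833.17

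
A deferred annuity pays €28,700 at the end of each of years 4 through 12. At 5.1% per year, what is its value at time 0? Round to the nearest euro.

Value one period before first payment (t=3): 28700 × [1 − (1+0.051)^(−9)] / 0.051 = 28700 × 7.076276 = 203,089.1258
PV₀ = 203,089.1258 / (1+0.051)^3 = 203,089.1258 / 1.160936 = 174,935.7302

€174,936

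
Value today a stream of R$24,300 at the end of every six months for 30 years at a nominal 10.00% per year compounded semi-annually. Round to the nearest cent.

R$459,981.74

Periodic rate i = 0.1/2 = 0.05; n = 30 × 2 = 60 periods.
Annuity factor a(60|0.05) = 18.929290; PV = 24300 × 18.929290 = 459,981.7355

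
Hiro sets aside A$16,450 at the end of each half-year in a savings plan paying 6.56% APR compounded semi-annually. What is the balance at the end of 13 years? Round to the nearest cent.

A$659,159.67

Periodic rate i = 0.0656/2 = 0.0328; n = 13 × 2 = 26 periods.
FV = PMT · [(1+i)^n − 1] / i = 16450 · 40.070496 = 659,159.6673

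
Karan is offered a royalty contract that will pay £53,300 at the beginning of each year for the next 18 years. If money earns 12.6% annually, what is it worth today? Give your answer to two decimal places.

£420,055.32

PV = PMT · [1 − (1+i)^(−n)] / i × (1+i) = 53300 · 7.880963 = 420,055.3163
Payments are at the start of each period, so multiply by (1+i).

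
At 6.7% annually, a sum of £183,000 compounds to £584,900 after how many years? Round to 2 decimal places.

17.92 years

n = ln(584900/183000) / ln(1+0.067) = ln(3.19617) / 0.064851 = 17.9173 years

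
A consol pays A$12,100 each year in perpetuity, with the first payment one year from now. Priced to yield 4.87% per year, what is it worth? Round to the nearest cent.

A$248,459.96

PV = C/r = 12100/0.0487 = 248,459.9589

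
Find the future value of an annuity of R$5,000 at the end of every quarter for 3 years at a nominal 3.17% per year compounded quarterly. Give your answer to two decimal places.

Periodic rate i = 0.0317/4 = 0.007925; n = 3 × 4 = 12 periods.
FV = PMT · [(1+i)^n − 1] / i = 5000 · 12.537117 = 62,685.5838

R$62,685.58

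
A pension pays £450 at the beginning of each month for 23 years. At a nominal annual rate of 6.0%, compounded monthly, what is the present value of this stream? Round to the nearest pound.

£67,616

With 12 periods per year: i = 0.005, n = 276.
PV = PMT · [1 − (1+i)^(−n)] / i × (1+i) = 450 · 150.258534 = 67,616.3402
(annuity-due: payments at period start, so ×(1+i).)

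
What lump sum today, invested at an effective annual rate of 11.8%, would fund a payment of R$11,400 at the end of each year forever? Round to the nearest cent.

PV = C/r = 11400/0.118 = 96,610.1695

R$96,610.17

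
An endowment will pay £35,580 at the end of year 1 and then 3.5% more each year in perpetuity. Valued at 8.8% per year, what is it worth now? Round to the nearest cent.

PV = D₁/(r − g) = 35580/(0.088 − 0.035) = 671,320.7547

£671,320.75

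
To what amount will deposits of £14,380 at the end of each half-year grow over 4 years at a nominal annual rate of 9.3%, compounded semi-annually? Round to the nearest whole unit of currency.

£135,609

With 2 periods per year: i = 0.0465, n = 8.
Accumulation factor s(8|0.0465) = 9.430392; FV = 14380 × 9.430392 = 135,609.0386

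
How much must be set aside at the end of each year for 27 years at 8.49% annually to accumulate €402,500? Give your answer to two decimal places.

€4,257.40

FV-annuity factor = 94.541312; PMT = 402500 / 94.541312 = 4,257.3981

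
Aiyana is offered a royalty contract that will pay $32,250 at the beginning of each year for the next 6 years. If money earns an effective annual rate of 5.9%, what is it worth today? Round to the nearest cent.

$168,469.10

PV = 32250 × [1 − (1+0.059)^(−6)] / 0.059 × (1+i) = 32250 × 5.223848 = 168,469.0950
Payments are at the start of each period, so multiply by (1+i).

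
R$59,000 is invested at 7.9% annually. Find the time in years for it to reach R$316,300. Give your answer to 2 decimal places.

22.08 years

n = ln(316300/59000) / ln(1+0.079) = ln(5.36102) / 0.076035 = 22.0840 years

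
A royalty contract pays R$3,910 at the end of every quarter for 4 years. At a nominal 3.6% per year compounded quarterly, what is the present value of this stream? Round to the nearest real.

R$58,022

i = 0.036/4 = 0.009 per quarter; n = 4·4 = 16.
PV = 3910 × [1 − (1+0.009)^(−16)] / 0.009 = 3910 × 14.839369 = 58,021.9328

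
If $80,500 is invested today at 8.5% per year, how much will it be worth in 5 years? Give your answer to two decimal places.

$121,044.36

FV = PV·(1+i)^n = 80,500 × 1.503657 = 121,044.3636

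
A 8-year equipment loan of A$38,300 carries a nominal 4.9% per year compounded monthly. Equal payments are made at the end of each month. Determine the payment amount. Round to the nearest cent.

i = 0.049/12 = 0.00408333 per month; n = 8·12 = 96.
PMT = 38300 / ( [1 − (1+0.00408333)^(−96)] / 0.00408333 ) = 38300 / 79.287269 = 483.0536

A$483.05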